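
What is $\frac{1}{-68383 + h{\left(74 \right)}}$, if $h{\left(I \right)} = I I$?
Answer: $- \frac{1}{62907} \approx -1.5896 \cdot 10^{-5}$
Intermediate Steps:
$h{\left(I \right)} = I^{2}$
$\frac{1}{-68383 + h{\left(74 \right)}} = \frac{1}{-68383 + 74^{2}} = \frac{1}{-68383 + 5476} = \frac{1}{-62907} = - \frac{1}{62907}$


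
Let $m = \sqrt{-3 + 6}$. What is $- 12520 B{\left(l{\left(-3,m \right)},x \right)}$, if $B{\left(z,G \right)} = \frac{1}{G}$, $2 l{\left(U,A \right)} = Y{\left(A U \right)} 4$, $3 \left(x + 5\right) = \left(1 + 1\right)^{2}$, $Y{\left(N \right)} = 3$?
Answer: $\frac{37560}{11} \approx 3414.5$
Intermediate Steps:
$x = - \frac{11}{3}$ ($x = -5 + \frac{\left(1 + 1\right)^{2}}{3} = -5 + \frac{2^{2}}{3} = -5 + \frac{1}{3} \cdot 4 = -5 + \frac{4}{3} = - \frac{11}{3} \approx -3.6667$)
$m = \sqrt{3} \approx 1.732$
$l{\left(U,A \right)} = 6$ ($l{\left(U,A \right)} = \frac{3 \cdot 4}{2} = \frac{1}{2} \cdot 12 = 6$)
$- 12520 B{\left(l{\left(-3,m \right)},x \right)} = - \frac{12520}{- \frac{11}{3}} = \left(-12520\right) \left(- \frac{3}{11}\right) = \frac{37560}{11}$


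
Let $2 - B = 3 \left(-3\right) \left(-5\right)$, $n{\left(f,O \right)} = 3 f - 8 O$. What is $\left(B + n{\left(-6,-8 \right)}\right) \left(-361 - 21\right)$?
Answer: $-1146$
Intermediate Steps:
$n{\left(f,O \right)} = - 8 O + 3 f$
$B = -43$ ($B = 2 - 3 \left(-3\right) \left(-5\right) = 2 - \left(-9\right) \left(-5\right) = 2 - 45 = -43$)
$\left(B + n{\left(-6,-8 \right)}\right) \left(-361 - 21\right) = \left(-43 + \left(\left(-8\right) \left(-8\right) + 3 \left(-6\right)\right)\right) \left(-361 - 21\right) = \left(-43 + \left(64 - 18\right)\right) \left(-382\right) = \left(-43 + 46\right) \left(-382\right) = 3 \left(-382\right) = -1146$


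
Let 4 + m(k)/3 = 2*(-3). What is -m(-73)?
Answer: 30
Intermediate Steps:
m(k) = -30 (m(k) = -12 + 3*(2*(-3)) = -12 + 3*(-6) = -12 - 18 = -30)
-m(-73) = -1*(-30) = 30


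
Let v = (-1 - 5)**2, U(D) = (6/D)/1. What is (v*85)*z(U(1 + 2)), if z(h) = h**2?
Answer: 12240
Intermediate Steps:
U(D) = 6/D (U(D) = (6/D)*1 = 6/D)
v = 36 (v = (-6)**2 = 36)
(v*85)*z(U(1 + 2)) = (36*85)*(6/(1 + 2))**2 = 3060*(6/3)**2 = 3060*(6*(1/3))**2 = 3060*2**2 = 3060*4 = 12240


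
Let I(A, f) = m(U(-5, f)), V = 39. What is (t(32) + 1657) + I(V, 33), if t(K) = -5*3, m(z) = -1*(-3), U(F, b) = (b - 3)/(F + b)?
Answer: 1645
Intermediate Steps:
U(F, b) = (-3 + b)/(F + b)
m(z) = 3
I(A, f) = 3
t(K) = -15
(t(32) + 1657) + I(V, 33) = (-15 + 1657) + 3 = 1642 + 3 = 1645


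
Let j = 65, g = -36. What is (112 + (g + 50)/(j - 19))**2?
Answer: 6671889/529 ≈ 12612.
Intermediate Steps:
(112 + (g + 50)/(j - 19))**2 = (112 + (-36 + 50)/(65 - 19))**2 = (112 + 14/46)**2 = (112 + 14*(1/46))**2 = (112 + 7/23)**2 = (2583/23)**2 = 6671889/529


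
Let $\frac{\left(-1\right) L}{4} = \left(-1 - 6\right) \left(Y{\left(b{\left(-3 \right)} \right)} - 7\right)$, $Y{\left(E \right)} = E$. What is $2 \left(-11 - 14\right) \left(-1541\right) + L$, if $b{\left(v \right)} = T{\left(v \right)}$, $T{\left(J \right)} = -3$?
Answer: $76770$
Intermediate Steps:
$b{\left(v \right)} = -3$
$L = -280$ ($L = - 4 \left(-1 - 6\right) \left(-3 - 7\right) = - 4 \left(-1 - 6\right) \left(-10\right) = - 4 \left(\left(-7\right) \left(-10\right)\right) = \left(-4\right) 70 = -280$)
$2 \left(-11 - 14\right) \left(-1541\right) + L = 2 \left(-11 - 14\right) \left(-1541\right) - 280 = 2 \left(-25\right) \left(-1541\right) - 280 = \left(-50\right) \left(-1541\right) - 280 = 77050 - 280 = 76770$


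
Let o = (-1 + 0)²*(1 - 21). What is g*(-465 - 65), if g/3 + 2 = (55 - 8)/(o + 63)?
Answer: 62010/43 ≈ 1442.1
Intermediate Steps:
o = -20 (o = (-1)²*(-20) = 1*(-20) = -20)
g = -117/43 (g = -6 + 3*((55 - 8)/(-20 + 63)) = -6 + 3*(47/43) = -6 + 141/43 = -117/43 ≈ -2.7209)
g*(-465 - 65) = -117*(-465 - 65)/43 = -117/43*(-530) = 62010/43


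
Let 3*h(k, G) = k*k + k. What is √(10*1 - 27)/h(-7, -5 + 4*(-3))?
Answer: I*√17/14 ≈ 0.29451*I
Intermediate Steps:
h(k, G) = k/3 + k²/3 (h(k, G) = (k*k + k)/3 = (k² + k)/3 = (k + k²)/3 = k/3 + k²/3)
√(10*1 - 27)/h(-7, -5 + 4*(-3)) = √(10*1 - 27)/(((⅓)*(-7)*(1 - 7))) = √(10 - 27)/(((⅓)*(-7)*(-6))) = √(-17)/14 = (I*√17)*(1/14) = I*√17/14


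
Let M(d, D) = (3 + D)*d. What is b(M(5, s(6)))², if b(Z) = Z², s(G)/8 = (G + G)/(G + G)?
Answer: 9150625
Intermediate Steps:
s(G) = 8 (s(G) = 8*((G + G)/(G + G)) = 8*((2*G)/((2*G))) = 8*((2*G)*(1/(2*G))) = 8*1 = 8)
M(d, D) = d*(3 + D)
b(M(5, s(6)))² = ((5*(3 + 8))²)² = ((5*11)²)² = (55²)² = 3025² = 9150625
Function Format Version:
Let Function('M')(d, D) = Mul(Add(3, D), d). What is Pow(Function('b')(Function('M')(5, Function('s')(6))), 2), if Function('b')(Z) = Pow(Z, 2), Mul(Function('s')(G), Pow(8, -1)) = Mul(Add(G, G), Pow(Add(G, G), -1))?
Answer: 9150625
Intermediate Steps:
Function('s')(G) = 8 (Function('s')(G) = Mul(8, Mul(Add(G, G), Pow(Add(G, G), -1))) = Mul(8, Mul(Mul(2, G), Pow(Mul(2, G), -1))) = Mul(8, Mul(Mul(2, G), Mul(Rational(1, 2), Pow(G, -1)))) = Mul(8, 1) = 8)
Function('M')(d, D) = Mul(d, Add(3, D))
Pow(Function('b')(Function('M')(5, Function('s')(6))), 2) = Pow(Pow(Mul(5, Add(3, 8)), 2), 2) = Pow(Pow(Mul(5, 11), 2), 2) = Pow(Pow(55, 2), 2) = Pow(3025, 2) = 9150625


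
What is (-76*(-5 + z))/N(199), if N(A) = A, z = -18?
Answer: 1748/199 ≈ 8.7839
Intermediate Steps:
(-76*(-5 + z))/N(199) = -76*(-5 - 18)/199 = -76*(-23)*(1/199) = 1748*(1/199) = 1748/199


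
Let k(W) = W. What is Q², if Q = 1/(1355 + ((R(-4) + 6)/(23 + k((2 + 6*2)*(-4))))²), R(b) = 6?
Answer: 14641/26886488841 ≈ 5.4455e-7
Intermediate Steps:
Q = 121/163971 (Q = 1/(1355 + ((6 + 6)/(23 + (2 + 6*2)*(-4)))²) = 1/(1355 + (12/(23 + (2 + 12)*(-4)))²) = 1/(1355 + (12/(23 + 14*(-4)))²) = 1/(1355 + (12/(23 - 56))²) = 1/(1355 + (12/(-33))²) = 1/(1355 + (12*(-1/33))²) = 1/(1355 + (-4/11)²) = 1/(1355 + 16/121) = 1/(163971/121) = 121/163971 ≈ 0.00073794)
Q² = (121/163971)² = 14641/26886488841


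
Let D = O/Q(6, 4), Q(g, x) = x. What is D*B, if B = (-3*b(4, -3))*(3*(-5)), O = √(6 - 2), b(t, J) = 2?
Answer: 45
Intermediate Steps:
O = 2 (O = √4 = 2)
B = 90 (B = (-3*2)*(3*(-5)) = -6*(-15) = 90)
D = ½ (D = 2/4 = 2*(¼) = ½ ≈ 0.50000)
D*B = (½)*90 = 45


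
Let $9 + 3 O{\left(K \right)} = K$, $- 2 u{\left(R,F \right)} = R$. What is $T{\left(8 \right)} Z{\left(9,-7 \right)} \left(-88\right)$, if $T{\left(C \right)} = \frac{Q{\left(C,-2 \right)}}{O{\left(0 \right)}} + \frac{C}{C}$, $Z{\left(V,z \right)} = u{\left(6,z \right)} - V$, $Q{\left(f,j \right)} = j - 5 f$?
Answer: $15840$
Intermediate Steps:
$u{\left(R,F \right)} = - \frac{R}{2}$
$O{\left(K \right)} = -3 + \frac{K}{3}$
$Z{\left(V,z \right)} = -3 - V$ ($Z{\left(V,z \right)} = \left(- \frac{1}{2}\right) 6 - V = -3 - V$)
$T{\left(C \right)} = \frac{5}{3} + \frac{5 C}{3}$ ($T{\left(C \right)} = \frac{-2 - 5 C}{-3 + \frac{1}{3} \cdot 0} + \frac{C}{C} = \frac{-2 - 5 C}{-3 + 0} + 1 = \frac{-2 - 5 C}{-3} + 1 = \left(-2 - 5 C\right) \left(- \frac{1}{3}\right) + 1 = \left(\frac{2}{3} + \frac{5 C}{3}\right) + 1 = \frac{5}{3} + \frac{5 C}{3}$)
$T{\left(8 \right)} Z{\left(9,-7 \right)} \left(-88\right) = \left(\frac{5}{3} + \frac{5}{3} \cdot 8\right) \left(-3 - 9\right) \left(-88\right) = \left(\frac{5}{3} + \frac{40}{3}\right) \left(-3 - 9\right) \left(-88\right) = 15 \left(-12\right) \left(-88\right) = \left(-180\right) \left(-88\right) = 15840$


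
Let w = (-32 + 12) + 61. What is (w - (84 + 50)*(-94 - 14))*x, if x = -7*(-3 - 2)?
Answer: 507955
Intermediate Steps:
w = 41 (w = -20 + 61 = 41)
x = 35 (x = -7*(-5) = 35)
(w - (84 + 50)*(-94 - 14))*x = (41 - (84 + 50)*(-94 - 14))*35 = (41 - 134*(-108))*35 = (41 - 1*(-14472))*35 = (41 + 14472)*35 = 14513*35 = 507955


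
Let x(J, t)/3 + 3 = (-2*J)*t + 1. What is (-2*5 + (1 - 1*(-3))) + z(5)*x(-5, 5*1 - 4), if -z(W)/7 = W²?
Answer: -4206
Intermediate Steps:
x(J, t) = -6 - 6*J*t (x(J, t) = -9 + 3*((-2*J)*t + 1) = -9 + 3*(-2*J*t + 1) = -9 + 3*(1 - 2*J*t) = -9 + (3 - 6*J*t) = -6 - 6*J*t)
z(W) = -7*W²
(-2*5 + (1 - 1*(-3))) + z(5)*x(-5, 5*1 - 4) = (-2*5 + (1 - 1*(-3))) + (-7*5²)*(-6 - 6*(-5)*(5*1 - 4)) = (-10 + (1 + 3)) + (-7*25)*(-6 - 6*(-5)*(5 - 4)) = (-10 + 4) - 175*(-6 - 6*(-5)*1) = -6 - 175*(-6 + 30) = -6 - 175*24 = -6 - 4200 = -4206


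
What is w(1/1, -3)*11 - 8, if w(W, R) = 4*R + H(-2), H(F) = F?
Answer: -162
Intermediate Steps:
w(W, R) = -2 + 4*R (w(W, R) = 4*R - 2 = -2 + 4*R)
w(1/1, -3)*11 - 8 = (-2 + 4*(-3))*11 - 8 = (-2 - 12)*11 - 8 = -14*11 - 8 = -154 - 8 = -162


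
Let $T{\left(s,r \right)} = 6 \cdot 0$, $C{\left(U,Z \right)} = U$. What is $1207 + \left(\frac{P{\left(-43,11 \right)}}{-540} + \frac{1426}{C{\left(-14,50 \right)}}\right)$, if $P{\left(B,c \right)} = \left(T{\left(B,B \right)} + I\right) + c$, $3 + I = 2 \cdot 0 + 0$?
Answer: $\frac{1044346}{945} \approx 1105.1$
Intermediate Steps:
$T{\left(s,r \right)} = 0$
$I = -3$ ($I = -3 + \left(2 \cdot 0 + 0\right) = -3 + \left(0 + 0\right) = -3 + 0 = -3$)
$P{\left(B,c \right)} = -3 + c$ ($P{\left(B,c \right)} = \left(0 - 3\right) + c = -3 + c$)
$1207 + \left(\frac{P{\left(-43,11 \right)}}{-540} + \frac{1426}{C{\left(-14,50 \right)}}\right) = 1207 + \left(\frac{-3 + 11}{-540} + \frac{1426}{-14}\right) = 1207 + \left(8 \left(- \frac{1}{540}\right) + 1426 \left(- \frac{1}{14}\right)\right) = 1207 - \frac{96269}{945} = \frac{1044346}{945}$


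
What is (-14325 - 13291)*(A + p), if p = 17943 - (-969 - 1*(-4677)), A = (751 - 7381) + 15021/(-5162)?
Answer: -541853384112/2581 ≈ -2.0994e+8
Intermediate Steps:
A = -34239081/5162 (A = -6630 + 15021*(-1/5162) = -6630 - 15021/5162 = -34239081/5162 ≈ -6632.9)
p = 14235 (p = 17943 - (-969 + 4677) = 17943 - 1*3708 = 17943 - 3708 = 14235)
(-14325 - 13291)*(A + p) = (-14325 - 13291)*(-34239081/5162 + 14235) = -27616*39241989/5162 = -541853384112/2581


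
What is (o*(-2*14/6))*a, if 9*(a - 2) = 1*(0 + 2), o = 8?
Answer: -2240/27 ≈ -82.963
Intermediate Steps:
a = 20/9 (a = 2 + (1*(0 + 2))/9 = 2 + (1*2)/9 = 2 + (⅑)*2 = 2 + 2/9 = 20/9 ≈ 2.2222)
(o*(-2*14/6))*a = (8*(-2*14/6))*(20/9) = (8*(-28*⅙))*(20/9) = (8*(-14/3))*(20/9) = -112/3*20/9 = -2240/27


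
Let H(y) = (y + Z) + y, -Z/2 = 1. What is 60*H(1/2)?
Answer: -60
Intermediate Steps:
Z = -2 (Z = -2*1 = -2)
H(y) = -2 + 2*y (H(y) = (y - 2) + y = (-2 + y) + y = -2 + 2*y)
60*H(1/2) = 60*(-2 + 2/2) = 60*(-2 + 2*(½)) = 60*(-2 + 1) = 60*(-1) = -60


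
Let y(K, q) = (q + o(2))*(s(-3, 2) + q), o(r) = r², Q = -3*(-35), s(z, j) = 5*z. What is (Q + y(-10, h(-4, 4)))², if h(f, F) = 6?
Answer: 225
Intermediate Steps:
Q = 105
y(K, q) = (-15 + q)*(4 + q) (y(K, q) = (q + 2²)*(5*(-3) + q) = (q + 4)*(-15 + q) = (4 + q)*(-15 + q) = (-15 + q)*(4 + q))
(Q + y(-10, h(-4, 4)))² = (105 + (-60 + 6² - 11*6))² = (105 + (-60 + 36 - 66))² = (105 - 90)² = 15² = 225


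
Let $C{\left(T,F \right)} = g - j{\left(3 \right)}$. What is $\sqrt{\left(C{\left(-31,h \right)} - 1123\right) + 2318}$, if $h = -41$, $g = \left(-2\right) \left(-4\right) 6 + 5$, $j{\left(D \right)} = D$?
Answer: $\sqrt{1245} \approx 35.285$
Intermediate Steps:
$g = 53$ ($g = 8 \cdot 6 + 5 = 48 + 5 = 53$)
$C{\left(T,F \right)} = 50$ ($C{\left(T,F \right)} = 53 - 3 = 50$)
$\sqrt{\left(C{\left(-31,h \right)} - 1123\right) + 2318} = \sqrt{\left(50 - 1123\right) + 2318} = \sqrt{-1073 + 2318} = \sqrt{1245}$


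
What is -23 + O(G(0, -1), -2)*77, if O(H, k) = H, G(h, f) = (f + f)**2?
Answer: 285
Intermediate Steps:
G(h, f) = 4*f**2 (G(h, f) = (2*f)**2 = 4*f**2)
-23 + O(G(0, -1), -2)*77 = -23 + (4*(-1)**2)*77 = -23 + (4*1)*77 = -23 + 4*77 = -23 + 308 = 285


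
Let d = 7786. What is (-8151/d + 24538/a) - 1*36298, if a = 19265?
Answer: -5444567608567/149997290 ≈ -36298.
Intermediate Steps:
(-8151/d + 24538/a) - 1*36298 = (-8151/7786 + 24538/19265) - 1*36298 = (-8151*1/7786 + 24538*(1/19265)) - 36298 = (-8151/7786 + 24538/19265) - 36298 = 34023853/149997290 - 36298 = -5444567608567/149997290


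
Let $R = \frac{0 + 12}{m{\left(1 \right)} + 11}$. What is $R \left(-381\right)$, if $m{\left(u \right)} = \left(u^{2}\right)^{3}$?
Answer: $-381$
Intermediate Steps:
$m{\left(u \right)} = u^{6}$
$R = 1$ ($R = \frac{0 + 12}{1^{6} + 11} = \frac{12}{1 + 11} = \frac{12}{12} = 12 \cdot \frac{1}{12} = 1$)
$R \left(-381\right) = 1 \left(-381\right) = -381$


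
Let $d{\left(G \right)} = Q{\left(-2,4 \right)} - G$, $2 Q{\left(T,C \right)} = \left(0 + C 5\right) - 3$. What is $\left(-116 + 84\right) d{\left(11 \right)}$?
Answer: $80$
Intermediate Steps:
$Q{\left(T,C \right)} = - \frac{3}{2} + \frac{5 C}{2}$ ($Q{\left(T,C \right)} = \frac{\left(0 + C 5\right) - 3}{2} = \frac{\left(0 + 5 C\right) - 3}{2} = \frac{5 C - 3}{2} = \frac{-3 + 5 C}{2} = - \frac{3}{2} + \frac{5 C}{2}$)
$d{\left(G \right)} = \frac{17}{2} - G$ ($d{\left(G \right)} = \left(- \frac{3}{2} + \frac{5}{2} \cdot 4\right) - G = \left(- \frac{3}{2} + 10\right) - G = \frac{17}{2} - G$)
$\left(-116 + 84\right) d{\left(11 \right)} = \left(-116 + 84\right) \left(\frac{17}{2} - 11\right) = - 32 \left(\frac{17}{2} - 11\right) = \left(-32\right) \left(- \frac{5}{2}\right) = 80$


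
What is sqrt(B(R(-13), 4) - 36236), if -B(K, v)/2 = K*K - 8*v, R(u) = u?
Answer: I*sqrt(36510) ≈ 191.08*I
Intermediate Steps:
B(K, v) = -2*K**2 + 16*v (B(K, v) = -2*(K*K - 8*v) = -2*(K**2 - 8*v) = -2*K**2 + 16*v)
sqrt(B(R(-13), 4) - 36236) = sqrt((-2*(-13)**2 + 16*4) - 36236) = sqrt((-2*169 + 64) - 36236) = sqrt((-338 + 64) - 36236) = sqrt(-274 - 36236) = sqrt(-36510) = I*sqrt(36510)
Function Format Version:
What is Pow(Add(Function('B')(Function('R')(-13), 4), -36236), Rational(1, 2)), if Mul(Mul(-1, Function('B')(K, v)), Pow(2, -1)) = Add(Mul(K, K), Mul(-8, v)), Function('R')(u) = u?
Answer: Mul(I, Pow(36510, Rational(1, 2))) ≈ Mul(191.08, I)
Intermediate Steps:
Function('B')(K, v) = Add(Mul(-2, Pow(K, 2)), Mul(16, v)) (Function('B')(K, v) = Mul(-2, Add(Mul(K, K), Mul(-8, v))) = Mul(-2, Add(Pow(K, 2), Mul(-8, v))) = Add(Mul(-2, Pow(K, 2)), Mul(16, v)))
Pow(Add(Function('B')(Function('R')(-13), 4), -36236), Rational(1, 2)) = Pow(Add(Add(Mul(-2, Pow(-13, 2)), Mul(16, 4)), -36236), Rational(1, 2)) = Pow(Add(Add(Mul(-2, 169), 64), -36236), Rational(1, 2)) = Pow(Add(Add(-338, 64), -36236), Rational(1, 2)) = Pow(Add(-274, -36236), Rational(1, 2)) = Pow(-36510, Rational(1, 2)) = Mul(I, Pow(36510, Rational(1, 2)))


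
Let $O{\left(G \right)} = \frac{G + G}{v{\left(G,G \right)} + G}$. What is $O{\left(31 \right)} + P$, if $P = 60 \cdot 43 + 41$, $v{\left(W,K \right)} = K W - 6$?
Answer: $\frac{1292184}{493} \approx 2621.1$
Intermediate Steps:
$v{\left(W,K \right)} = -6 + K W$
$O{\left(G \right)} = \frac{2 G}{-6 + G + G^{2}}$ ($O{\left(G \right)} = \frac{G + G}{\left(-6 + G G\right) + G} = \frac{2 G}{\left(-6 + G^{2}\right) + G} = \frac{2 G}{-6 + G + G^{2}}$)
$P = 2621$ ($P = 2580 + 41 = 2621$)
$O{\left(31 \right)} + P = 2 \cdot 31 \frac{1}{-6 + 31 + 31^{2}} + 2621 = 2 \cdot 31 \frac{1}{-6 + 31 + 961} + 2621 = 2 \cdot 31 \cdot \frac{1}{986} + 2621 = \frac{31}{493} + 2621 = \frac{1292184}{493}$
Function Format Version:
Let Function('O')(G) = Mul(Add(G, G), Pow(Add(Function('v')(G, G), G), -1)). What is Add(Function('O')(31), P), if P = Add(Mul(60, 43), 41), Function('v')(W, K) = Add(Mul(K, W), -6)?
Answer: Rational(1292184, 493) ≈ 2621.1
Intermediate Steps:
Function('v')(W, K) = Add(-6, Mul(K, W))
Function('O')(G) = Mul(2, G, Pow(Add(-6, G, Pow(G, 2)), -1)) (Function('O')(G) = Mul(Add(G, G), Pow(Add(Add(-6, Mul(G, G)), G), -1)) = Mul(Mul(2, G), Pow(Add(Add(-6, Pow(G, 2)), G), -1)) = Mul(Mul(2, G), Pow(Add(-6, G, Pow(G, 2)), -1)) = Mul(2, G, Pow(Add(-6, G, Pow(G, 2)), -1)))
P = 2621 (P = Add(2580, 41) = 2621)
Add(Function('O')(31), P) = Add(Mul(2, 31, Pow(Add(-6, 31, Pow(31, 2)), -1)), 2621) = Add(Mul(2, 31, Pow(Add(-6, 31, 961), -1)), 2621) = Add(Mul(2, 31, Pow(986, -1)), 2621) = Add(Mul(2, 31, Rational(1, 986)), 2621) = Add(Rational(31, 493), 2621) = Rational(1292184, 493)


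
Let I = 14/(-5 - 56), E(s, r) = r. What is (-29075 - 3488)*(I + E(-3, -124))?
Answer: 246762414/61 ≈ 4.0453e+6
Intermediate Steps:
I = -14/61 (I = 14/(-61) = -1/61*14 = -14/61 ≈ -0.22951)
(-29075 - 3488)*(I + E(-3, -124)) = (-29075 - 3488)*(-14/61 - 124) = -32563*(-7578/61) = 246762414/61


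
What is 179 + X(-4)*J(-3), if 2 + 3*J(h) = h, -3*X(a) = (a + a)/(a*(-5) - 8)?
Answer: 4823/27 ≈ 178.63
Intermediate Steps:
X(a) = -2*a/(3*(-8 - 5*a)) (X(a) = -(a + a)/(3*(a*(-5) - 8)) = -2*a/(3*(-5*a - 8)) = -2*a/(3*(-8 - 5*a)))
J(h) = -2/3 + h/3
179 + X(-4)*J(-3) = 179 + ((2/3)*(-4)/(8 + 5*(-4)))*(-2/3 + (1/3)*(-3)) = 179 + ((2/3)*(-4)/(8 - 20))*(-2/3 - 1) = 179 + ((2/3)*(-4)/(-12))*(-5/3) = 179 + ((2/3)*(-4)*(-1/12))*(-5/3) = 179 + (2/9)*(-5/3) = 179 - 10/27 = 4823/27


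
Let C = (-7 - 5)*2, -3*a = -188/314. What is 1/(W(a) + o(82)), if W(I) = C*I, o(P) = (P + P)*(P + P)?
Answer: 157/4221920 ≈ 3.7187e-5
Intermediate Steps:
a = 94/471 (a = -(-188)/(3*314) = -⅓*(-94/157) = 94/471 ≈ 0.19958)
C = -24 (C = -12*2 = -24)
o(P) = 4*P² (o(P) = (2*P)*(2*P) = 4*P²)
W(I) = -24*I
1/(W(a) + o(82)) = 1/(-24*94/471 + 4*82²) = 1/(-752/157 + 4*6724) = 1/(-752/157 + 26896) = 1/(4221920/157) = 157/4221920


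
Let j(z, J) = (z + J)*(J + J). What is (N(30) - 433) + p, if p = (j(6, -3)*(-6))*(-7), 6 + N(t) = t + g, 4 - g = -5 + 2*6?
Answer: -1168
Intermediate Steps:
j(z, J) = 2*J*(J + z) (j(z, J) = (J + z)*(2*J) = 2*J*(J + z))
g = -3 (g = 4 - (-5 + 2*6) = 4 - (-5 + 12) = 4 - 1*7 = 4 - 7 = -3)
N(t) = -9 + t (N(t) = -6 + (t - 3) = -6 + (-3 + t) = -9 + t)
p = -756 (p = ((2*(-3)*(-3 + 6))*(-6))*(-7) = ((2*(-3)*3)*(-6))*(-7) = -18*(-6)*(-7) = 108*(-7) = -756)
(N(30) - 433) + p = ((-9 + 30) - 433) - 756 = (21 - 433) - 756 = -412 - 756 = -1168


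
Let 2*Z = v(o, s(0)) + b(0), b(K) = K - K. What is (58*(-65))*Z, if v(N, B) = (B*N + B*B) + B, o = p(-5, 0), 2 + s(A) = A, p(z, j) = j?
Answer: -3770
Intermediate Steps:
b(K) = 0
s(A) = -2 + A
o = 0
v(N, B) = B + B**2 + B*N (v(N, B) = (B*N + B**2) + B = (B**2 + B*N) + B = B + B**2 + B*N)
Z = 1 (Z = ((-2 + 0)*(1 + (-2 + 0) + 0) + 0)/2 = (-2*(1 - 2 + 0) + 0)/2 = (-2*(-1) + 0)/2 = (2 + 0)/2 = (1/2)*2 = 1)
(58*(-65))*Z = (58*(-65))*1 = -3770*1 = -3770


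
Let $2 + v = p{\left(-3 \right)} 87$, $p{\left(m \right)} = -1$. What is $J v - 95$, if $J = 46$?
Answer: $-4189$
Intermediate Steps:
$v = -89$ ($v = -2 - 87 = -89$)
$J v - 95 = 46 \left(-89\right) - 95 = -4094 - 95 = -4189$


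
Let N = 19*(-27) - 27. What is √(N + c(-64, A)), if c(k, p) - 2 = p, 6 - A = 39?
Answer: I*√571 ≈ 23.896*I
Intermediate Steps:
A = -33 (A = 6 - 1*39 = 6 - 39 = -33)
c(k, p) = 2 + p
N = -540 (N = -513 - 27 = -540)
√(N + c(-64, A)) = √(-540 + (2 - 33)) = √(-540 - 31) = √(-571) = I*√571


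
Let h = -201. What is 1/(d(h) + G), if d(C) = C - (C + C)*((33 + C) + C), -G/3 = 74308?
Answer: -1/371463 ≈ -2.6921e-6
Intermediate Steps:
G = -222924 (G = -3*74308 = -222924)
d(C) = C - 2*C*(33 + 2*C)
1/(d(h) + G) = 1/(-1*(-201)*(65 + 4*(-201)) - 222924) = 1/(-1*(-201)*(65 - 804) - 222924) = 1/(-1*(-201)*(-739) - 222924) = 1/(-148539 - 222924) = 1/(-371463) = -1/371463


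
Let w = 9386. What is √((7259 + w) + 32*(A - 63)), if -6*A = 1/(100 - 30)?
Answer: √161283885/105 ≈ 120.95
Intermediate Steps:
A = -1/420 (A = -1/(6*(100 - 30)) = -⅙/70 = -⅙*1/70 = -1/420 ≈ -0.0023810)
√((7259 + w) + 32*(A - 63)) = √((7259 + 9386) + 32*(-1/420 - 63)) = √(16645 + 32*(-26461/420)) = √(16645 - 211688/105) = √(1536037/105) = √161283885/105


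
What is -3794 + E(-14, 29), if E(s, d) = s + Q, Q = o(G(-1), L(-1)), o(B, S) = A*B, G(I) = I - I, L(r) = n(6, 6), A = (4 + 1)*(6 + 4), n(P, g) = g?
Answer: -3808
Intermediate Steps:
A = 50 (A = 5*10 = 50)
L(r) = 6
G(I) = 0
o(B, S) = 50*B
Q = 0 (Q = 50*0 = 0)
E(s, d) = s (E(s, d) = s + 0 = s)
-3794 + E(-14, 29) = -3794 - 14 = -3808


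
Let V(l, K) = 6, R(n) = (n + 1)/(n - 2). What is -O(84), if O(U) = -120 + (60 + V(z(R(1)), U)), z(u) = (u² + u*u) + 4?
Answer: 54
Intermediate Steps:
R(n) = (1 + n)/(-2 + n)
z(u) = 4 + 2*u² (z(u) = (u² + u²) + 4 = 2*u² + 4 = 4 + 2*u²)
O(U) = -54 (O(U) = -120 + (60 + 6) = -120 + 66 = -54)
-O(84) = -1*(-54) = 54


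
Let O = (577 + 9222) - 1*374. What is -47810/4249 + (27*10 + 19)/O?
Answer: -64197327/5720975 ≈ -11.221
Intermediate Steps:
O = 9425 (O = 9799 - 374 = 9425)
-47810/4249 + (27*10 + 19)/O = -47810/4249 + (27*10 + 19)/9425 = -47810*1/4249 + (270 + 19)*(1/9425) = -6830/607 + 289*(1/9425) = -6830/607 + 289/9425 = -64197327/5720975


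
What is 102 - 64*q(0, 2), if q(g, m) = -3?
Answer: 294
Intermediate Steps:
102 - 64*q(0, 2) = 102 - 64*(-3) = 102 + 192 = 294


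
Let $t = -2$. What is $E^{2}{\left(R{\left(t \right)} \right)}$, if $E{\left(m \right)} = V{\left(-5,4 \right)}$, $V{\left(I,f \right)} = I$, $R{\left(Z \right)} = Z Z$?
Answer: $25$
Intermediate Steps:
$R{\left(Z \right)} = Z^{2}$
$E{\left(m \right)} = -5$
$E^{2}{\left(R{\left(t \right)} \right)} = \left(-5\right)^{2} = 25$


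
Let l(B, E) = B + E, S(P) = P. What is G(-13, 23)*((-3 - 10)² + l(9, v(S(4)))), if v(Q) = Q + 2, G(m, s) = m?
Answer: -2392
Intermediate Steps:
v(Q) = 2 + Q
G(-13, 23)*((-3 - 10)² + l(9, v(S(4)))) = -13*((-3 - 10)² + (9 + (2 + 4))) = -13*((-13)² + (9 + 6)) = -13*(169 + 15) = -13*184 = -2392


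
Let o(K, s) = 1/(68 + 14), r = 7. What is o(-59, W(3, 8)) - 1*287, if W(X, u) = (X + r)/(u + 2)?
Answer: -23533/82 ≈ -286.99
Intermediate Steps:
W(X, u) = (7 + X)/(2 + u) (W(X, u) = (X + 7)/(u + 2) = (7 + X)/(2 + u))
o(K, s) = 1/82
o(-59, W(3, 8)) - 1*287 = 1/82 - 1*287 = 1/82 - 287 = -23533/82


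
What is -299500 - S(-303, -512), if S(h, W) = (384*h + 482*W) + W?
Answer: 64148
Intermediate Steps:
S(h, W) = 384*h + 483*W
-299500 - S(-303, -512) = -299500 - (384*(-303) + 483*(-512)) = -299500 - (-116352 - 247296) = -299500 - 1*(-363648) = -299500 + 363648 = 64148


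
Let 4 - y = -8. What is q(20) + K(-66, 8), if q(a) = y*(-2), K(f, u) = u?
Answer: -16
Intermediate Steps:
y = 12 (y = 4 - 1*(-8) = 4 + 8 = 12)
q(a) = -24 (q(a) = 12*(-2) = -24)
q(20) + K(-66, 8) = -24 + 8 = -16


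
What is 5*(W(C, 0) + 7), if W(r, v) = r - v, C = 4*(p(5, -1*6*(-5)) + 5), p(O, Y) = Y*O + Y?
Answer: 3735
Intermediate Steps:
p(O, Y) = Y + O*Y (p(O, Y) = O*Y + Y = Y + O*Y)
C = 740 (C = 4*((-1*6*(-5))*(1 + 5) + 5) = 4*(-6*(-5)*6 + 5) = 4*(30*6 + 5) = 4*(180 + 5) = 4*185 = 740)
5*(W(C, 0) + 7) = 5*((740 - 1*0) + 7) = 5*((740 + 0) + 7) = 5*(740 + 7) = 5*747 = 3735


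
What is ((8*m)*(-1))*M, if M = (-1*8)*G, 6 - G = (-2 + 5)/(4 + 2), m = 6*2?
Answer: 4224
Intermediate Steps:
m = 12
G = 11/2 (G = 6 - (-2 + 5)/(4 + 2) = 6 - 3/6 = 6 - 1*½ = 6 - ½ = 11/2 ≈ 5.5000)
M = -44 (M = -1*8*(11/2) = -8*11/2 = -44)
((8*m)*(-1))*M = ((8*12)*(-1))*(-44) = (96*(-1))*(-44) = -96*(-44) = 4224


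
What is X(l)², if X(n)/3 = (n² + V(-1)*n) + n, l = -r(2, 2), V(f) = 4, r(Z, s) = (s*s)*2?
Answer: 5184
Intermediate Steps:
r(Z, s) = 2*s² (r(Z, s) = s²*2 = 2*s²)
l = -8 (l = -2*2² = -2*4 = -1*8 = -8)
X(n) = 3*n² + 15*n (X(n) = 3*((n² + 4*n) + n) = 3*(n² + 5*n) = 3*n² + 15*n)
X(l)² = (3*(-8)*(5 - 8))² = (3*(-8)*(-3))² = 72² = 5184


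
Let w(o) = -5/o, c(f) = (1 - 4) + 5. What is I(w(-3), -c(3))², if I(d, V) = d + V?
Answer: ⅑ ≈ 0.11111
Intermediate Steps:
c(f) = 2 (c(f) = -3 + 5 = 2)
I(d, V) = V + d
I(w(-3), -c(3))² = (-1*2 - 5/(-3))² = (-2 - 5*(-⅓))² = (-2 + 5/3)² = (-⅓)² = ⅑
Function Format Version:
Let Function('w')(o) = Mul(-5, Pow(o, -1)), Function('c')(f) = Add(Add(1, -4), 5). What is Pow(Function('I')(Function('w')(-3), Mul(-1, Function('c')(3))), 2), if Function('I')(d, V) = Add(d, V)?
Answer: Rational(1, 9) ≈ 0.11111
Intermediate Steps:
Function('c')(f) = 2 (Function('c')(f) = Add(-3, 5) = 2)
Function('I')(d, V) = Add(V, d)
Pow(Function('I')(Function('w')(-3), Mul(-1, Function('c')(3))), 2) = Pow(Add(Mul(-1, 2), Mul(-5, Pow(-3, -1))), 2) = Pow(Add(-2, Mul(-5, Rational(-1, 3))), 2) = Pow(Add(-2, Rational(5, 3)), 2) = Pow(Rational(-1, 3), 2) = Rational(1, 9)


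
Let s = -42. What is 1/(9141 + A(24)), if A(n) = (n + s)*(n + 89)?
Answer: 1/7107 ≈ 0.00014071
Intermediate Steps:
A(n) = (-42 + n)*(89 + n) (A(n) = (n - 42)*(n + 89) = (-42 + n)*(89 + n))
1/(9141 + A(24)) = 1/(9141 + (-3738 + 24² + 47*24)) = 1/(9141 + (-3738 + 576 + 1128)) = 1/(9141 - 2034) = 1/7107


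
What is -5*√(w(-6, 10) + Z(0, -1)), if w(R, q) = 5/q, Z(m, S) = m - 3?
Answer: -5*I*√10/2 ≈ -7.9057*I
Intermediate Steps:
Z(m, S) = -3 + m
-5*√(w(-6, 10) + Z(0, -1)) = -5*√(5/10 + (-3 + 0)) = -5*√(5*(⅒) - 3) = -5*√(½ - 3) = -5*I*√10/2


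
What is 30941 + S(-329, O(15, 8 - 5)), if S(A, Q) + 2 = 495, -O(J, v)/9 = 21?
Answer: 31434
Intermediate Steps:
O(J, v) = -189 (O(J, v) = -9*21 = -189)
S(A, Q) = 493 (S(A, Q) = -2 + 495 = 493)
30941 + S(-329, O(15, 8 - 5)) = 30941 + 493 = 31434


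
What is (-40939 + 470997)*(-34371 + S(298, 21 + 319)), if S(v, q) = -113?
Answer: -14830120072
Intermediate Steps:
(-40939 + 470997)*(-34371 + S(298, 21 + 319)) = (-40939 + 470997)*(-34371 - 113) = 430058*(-34484) = -14830120072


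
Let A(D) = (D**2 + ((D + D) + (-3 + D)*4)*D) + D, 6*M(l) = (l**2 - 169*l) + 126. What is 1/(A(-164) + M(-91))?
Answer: 3/582121 ≈ 5.1536e-6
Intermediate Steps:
M(l) = 21 - 169*l/6 + l**2/6 (M(l) = ((l**2 - 169*l) + 126)/6 = (126 + l**2 - 169*l)/6 = 21 - 169*l/6 + l**2/6)
A(D) = D + D**2 + D*(-12 + 6*D) (A(D) = (D**2 + (2*D + (-12 + 4*D))*D) + D = (D**2 + (-12 + 6*D)*D) + D = (D**2 + D*(-12 + 6*D)) + D = D + D**2 + D*(-12 + 6*D))
1/(A(-164) + M(-91)) = 1/(-164*(-11 + 7*(-164)) + (21 - 169/6*(-91) + (1/6)*(-91)**2)) = 1/(-164*(-11 - 1148) + (21 + 15379/6 + (1/6)*8281)) = 1/(-164*(-1159) + (21 + 15379/6 + 8281/6)) = 1/(190076 + 11893/3) = 1/(582121/3) = 3/582121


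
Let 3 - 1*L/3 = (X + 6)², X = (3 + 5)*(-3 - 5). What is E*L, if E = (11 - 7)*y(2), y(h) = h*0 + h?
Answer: -80664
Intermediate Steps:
y(h) = h (y(h) = 0 + h = h)
X = -64 (X = 8*(-8) = -64)
E = 8 (E = (11 - 7)*2 = 4*2 = 8)
L = -10083 (L = 9 - 3*(-64 + 6)² = 9 - 3*(-58)² = 9 - 3*3364 = 9 - 10092 = -10083)
E*L = 8*(-10083) = -80664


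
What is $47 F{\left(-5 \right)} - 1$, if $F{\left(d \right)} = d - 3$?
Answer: $-377$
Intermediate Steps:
$F{\left(d \right)} = -3 + d$ ($F{\left(d \right)} = d - 3 = -3 + d$)
$47 F{\left(-5 \right)} - 1 = 47 \left(-3 - 5\right) - 1 = 47 \left(-8\right) - 1 = -376 - 1 = -377$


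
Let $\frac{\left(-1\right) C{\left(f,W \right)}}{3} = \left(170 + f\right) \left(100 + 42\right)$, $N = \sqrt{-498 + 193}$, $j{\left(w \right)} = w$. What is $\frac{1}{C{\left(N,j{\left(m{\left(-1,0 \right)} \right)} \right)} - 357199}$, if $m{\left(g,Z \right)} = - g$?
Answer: $\frac{i}{- 429619 i + 426 \sqrt{305}} \approx -2.3269 \cdot 10^{-6} + 4.0296 \cdot 10^{-8} i$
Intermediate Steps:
$N = i \sqrt{305}$ ($N = \sqrt{-305} = i \sqrt{305} \approx 17.464 i$)
$C{\left(f,W \right)} = -72420 - 426 f$ ($C{\left(f,W \right)} = - 3 \left(170 + f\right) \left(100 + 42\right) = - 3 \left(170 + f\right) 142 = - 3 \left(24140 + 142 f\right) = -72420 - 426 f$)
$\frac{1}{C{\left(N,j{\left(m{\left(-1,0 \right)} \right)} \right)} - 357199} = \frac{1}{\left(-72420 - 426 i \sqrt{305}\right) - 357199} = \frac{1}{-429619 - 426 i \sqrt{305}}$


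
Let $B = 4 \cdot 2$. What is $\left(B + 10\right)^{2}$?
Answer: $324$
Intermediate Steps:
$B = 8$
$\left(B + 10\right)^{2} = \left(8 + 10\right)^{2} = 18^{2} = 324$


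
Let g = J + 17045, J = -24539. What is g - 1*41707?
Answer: -49201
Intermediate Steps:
g = -7494 (g = -24539 + 17045 = -7494)
g - 1*41707 = -7494 - 1*41707 = -7494 - 41707 = -49201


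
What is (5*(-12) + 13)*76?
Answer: -3572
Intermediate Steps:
(5*(-12) + 13)*76 = (-60 + 13)*76 = -47*76 = -3572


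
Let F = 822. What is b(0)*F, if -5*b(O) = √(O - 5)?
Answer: -822*I*√5/5 ≈ -367.61*I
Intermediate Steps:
b(O) = -√(-5 + O)/5 (b(O) = -√(O - 5)/5 = -√(-5 + O)/5)
b(0)*F = -√(-5 + 0)/5*822 = -I*√5/5*822 = -822*I*√5/5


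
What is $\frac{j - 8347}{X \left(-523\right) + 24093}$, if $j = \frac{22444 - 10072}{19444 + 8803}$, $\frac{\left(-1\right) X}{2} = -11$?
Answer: $- \frac{235765337}{355544989} \approx -0.66311$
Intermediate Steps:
$X = 22$ ($X = \left(-2\right) \left(-11\right) = 22$)
$j = \frac{12372}{28247} \approx 0.43799$
$\frac{j - 8347}{X \left(-523\right) + 24093} = \frac{\frac{12372}{28247} - 8347}{22 \left(-523\right) + 24093} = - \frac{235765337}{28247 \left(-11506 + 24093\right)} = - \frac{235765337}{28247 \cdot 12587} = \left(- \frac{235765337}{28247}\right) \frac{1}{12587} = - \frac{235765337}{355544989}$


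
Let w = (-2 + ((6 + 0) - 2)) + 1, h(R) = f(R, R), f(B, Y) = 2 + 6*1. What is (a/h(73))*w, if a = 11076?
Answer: 8307/2 ≈ 4153.5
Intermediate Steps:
f(B, Y) = 8 (f(B, Y) = 2 + 6 = 8)
h(R) = 8
w = 3 (w = (-2 + (6 - 2)) + 1 = (-2 + 4) + 1 = 2 + 1 = 3)
(a/h(73))*w = (11076/8)*3 = (11076*(⅛))*3 = (2769/2)*3 = 8307/2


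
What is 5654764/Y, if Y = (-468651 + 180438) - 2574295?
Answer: -1413691/715627 ≈ -1.9755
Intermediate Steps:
Y = -2862508 (Y = -288213 - 2574295 = -2862508)
5654764/Y = 5654764/(-2862508) = 5654764*(-1/2862508) = -1413691/715627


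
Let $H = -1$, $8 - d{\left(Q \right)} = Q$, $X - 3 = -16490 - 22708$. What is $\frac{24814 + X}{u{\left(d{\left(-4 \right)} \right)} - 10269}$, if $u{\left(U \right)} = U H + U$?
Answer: $\frac{14381}{10269} \approx 1.4004$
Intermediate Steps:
$X = -39195$ ($X = 3 - 39198 = -39195$)
$d{\left(Q \right)} = 8 - Q$
$u{\left(U \right)} = 0$ ($u{\left(U \right)} = U \left(-1\right) + U = - U + U = 0$)
$\frac{24814 + X}{u{\left(d{\left(-4 \right)} \right)} - 10269} = \frac{24814 - 39195}{0 - 10269} = - \frac{14381}{-10269} = \left(-14381\right) \left(- \frac{1}{10269}\right) = \frac{14381}{10269}$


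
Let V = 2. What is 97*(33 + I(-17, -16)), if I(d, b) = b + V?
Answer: 1843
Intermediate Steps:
I(d, b) = 2 + b (I(d, b) = b + 2 = 2 + b)
97*(33 + I(-17, -16)) = 97*(33 + (2 - 16)) = 97*(33 - 14) = 97*19 = 1843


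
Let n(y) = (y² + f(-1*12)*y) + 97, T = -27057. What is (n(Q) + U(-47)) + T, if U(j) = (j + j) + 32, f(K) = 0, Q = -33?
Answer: -25933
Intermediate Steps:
n(y) = 97 + y² (n(y) = (y² + 0*y) + 97 = (y² + 0) + 97 = y² + 97 = 97 + y²)
U(j) = 32 + 2*j (U(j) = 2*j + 32 = 32 + 2*j)
(n(Q) + U(-47)) + T = ((97 + (-33)²) + (32 + 2*(-47))) - 27057 = ((97 + 1089) + (32 - 94)) - 27057 = (1186 - 62) - 27057 = 1124 - 27057 = -25933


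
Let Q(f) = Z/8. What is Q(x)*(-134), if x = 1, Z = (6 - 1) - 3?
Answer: -67/2 ≈ -33.500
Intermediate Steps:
Z = 2 (Z = 5 - 3 = 2)
Q(f) = ¼ (Q(f) = 2/8 = 2*(⅛) = ¼)
Q(x)*(-134) = (¼)*(-134) = -67/2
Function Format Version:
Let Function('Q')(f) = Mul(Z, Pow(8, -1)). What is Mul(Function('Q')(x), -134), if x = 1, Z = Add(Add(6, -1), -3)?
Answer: Rational(-67, 2) ≈ -33.500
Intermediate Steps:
Z = 2 (Z = Add(5, -3) = 2)
Function('Q')(f) = Rational(1, 4) (Function('Q')(f) = Mul(2, Pow(8, -1)) = Mul(2, Rational(1, 8)) = Rational(1, 4))
Mul(Function('Q')(x), -134) = Mul(Rational(1, 4), -134) = Rational(-67, 2)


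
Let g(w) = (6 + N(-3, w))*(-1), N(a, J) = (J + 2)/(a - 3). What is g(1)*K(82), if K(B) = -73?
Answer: 803/2 ≈ 401.50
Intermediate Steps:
N(a, J) = (2 + J)/(-3 + a)
g(w) = -17/3 + w/6 (g(w) = (6 + (2 + w)/(-3 - 3))*(-1) = (6 + (2 + w)/(-6))*(-1) = (6 - (2 + w)/6)*(-1) = (6 + (-1/3 - w/6))*(-1) = (17/3 - w/6)*(-1) = -17/3 + w/6)
g(1)*K(82) = (-17/3 + (1/6)*1)*(-73) = (-17/3 + 1/6)*(-73) = -11/2*(-73) = 803/2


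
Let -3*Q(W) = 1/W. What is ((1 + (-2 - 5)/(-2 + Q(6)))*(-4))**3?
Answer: -277167808/50653 ≈ -5471.9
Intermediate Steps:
Q(W) = -1/(3*W)
((1 + (-2 - 5)/(-2 + Q(6)))*(-4))**3 = ((1 + (-2 - 5)/(-2 - 1/3/6))*(-4))**3 = ((1 - 7/(-2 - 1/3*1/6))*(-4))**3 = ((1 - 7/(-2 - 1/18))*(-4))**3 = ((1 - 7/(-37/18))*(-4))**3 = ((1 - 7*(-18/37))*(-4))**3 = ((1 + 126/37)*(-4))**3 = ((163/37)*(-4))**3 = (-652/37)**3 = -277167808/50653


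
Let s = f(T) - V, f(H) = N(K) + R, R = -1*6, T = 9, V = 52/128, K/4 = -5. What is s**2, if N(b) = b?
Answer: 714025/1024 ≈ 697.29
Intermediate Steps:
K = -20 (K = 4*(-5) = -20)
V = 13/32 (V = 52*(1/128) = 13/32 ≈ 0.40625)
R = -6
f(H) = -26 (f(H) = -20 - 6 = -26)
s = -845/32 (s = -26 - 1*13/32 = -26 - 13/32 = -845/32 ≈ -26.406)
s**2 = (-845/32)**2 = 714025/1024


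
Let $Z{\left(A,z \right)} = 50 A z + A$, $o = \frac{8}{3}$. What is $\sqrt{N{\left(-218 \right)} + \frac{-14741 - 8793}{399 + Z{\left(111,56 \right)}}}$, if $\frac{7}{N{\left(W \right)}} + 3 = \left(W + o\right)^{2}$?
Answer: $\frac{i \sqrt{35366492788610690490}}{21651039765} \approx 0.27467 i$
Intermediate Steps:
$o = \frac{8}{3}$ ($o = 8 \cdot \frac{1}{3} = \frac{8}{3} \approx 2.6667$)
$Z{\left(A,z \right)} = A + 50 A z$ ($Z{\left(A,z \right)} = 50 A z + A = A + 50 A z$)
$N{\left(W \right)} = \frac{7}{-3 + \left(\frac{8}{3} + W\right)^{2}}$ ($N{\left(W \right)} = \frac{7}{-3 + \left(W + \frac{8}{3}\right)^{2}} = \frac{7}{-3 + \left(\frac{8}{3} + W\right)^{2}}$)
$\sqrt{N{\left(-218 \right)} + \frac{-14741 - 8793}{399 + Z{\left(111,56 \right)}}} = \sqrt{\frac{63}{-27 + \left(8 + 3 \left(-218\right)\right)^{2}} + \frac{-14741 - 8793}{399 + 111 \left(1 + 50 \cdot 56\right)}} = \sqrt{\frac{63}{-27 + \left(8 - 654\right)^{2}} - \frac{23534}{399 + 111 \left(1 + 2800\right)}} = \sqrt{\frac{63}{-27 + \left(-646\right)^{2}} - \frac{23534}{399 + 111 \cdot 2801}} = \sqrt{\frac{63}{-27 + 417316} - \frac{23534}{399 + 310911}} = \sqrt{\frac{63}{417289} - \frac{23534}{311310}} = \sqrt{63 \cdot \frac{1}{417289} - \frac{11767}{155655}} = \sqrt{\frac{63}{417289} - \frac{11767}{155655}} = \sqrt{- \frac{4900433398}{64953119295}} = \frac{i \sqrt{35366492788610690490}}{21651039765}$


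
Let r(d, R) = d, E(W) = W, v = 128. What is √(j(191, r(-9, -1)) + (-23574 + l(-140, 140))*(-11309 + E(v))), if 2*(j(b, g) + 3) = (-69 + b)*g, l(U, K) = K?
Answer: 3*√29112778 ≈ 16187.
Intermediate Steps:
j(b, g) = -3 + g*(-69 + b)/2 (j(b, g) = -3 + ((-69 + b)*g)/2 = -3 + (g*(-69 + b))/2 = -3 + g*(-69 + b)/2)
√(j(191, r(-9, -1)) + (-23574 + l(-140, 140))*(-11309 + E(v))) = √((-3 - 69/2*(-9) + (½)*191*(-9)) + (-23574 + 140)*(-11309 + 128)) = √((-3 + 621/2 - 1719/2) - 23434*(-11181)) = √(-552 + 262015554) = √262015002 = 3*√29112778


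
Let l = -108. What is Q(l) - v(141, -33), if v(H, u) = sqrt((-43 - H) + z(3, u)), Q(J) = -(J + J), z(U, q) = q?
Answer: 216 - I*sqrt(217) ≈ 216.0 - 14.731*I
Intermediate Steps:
Q(J) = -2*J
v(H, u) = sqrt(-43 + u - H) (v(H, u) = sqrt((-43 - H) + u) = sqrt(-43 + u - H))
Q(l) - v(141, -33) = -2*(-108) - sqrt(-43 - 33 - 1*141) = 216 - sqrt(-43 - 33 - 141) = 216 - sqrt(-217) = 216 - I*sqrt(217)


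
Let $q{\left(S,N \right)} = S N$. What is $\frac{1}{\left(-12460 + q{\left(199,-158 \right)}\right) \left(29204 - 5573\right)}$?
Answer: $- \frac{1}{1037448162} \approx -9.639 \cdot 10^{-10}$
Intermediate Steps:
$q{\left(S,N \right)} = N S$
$\frac{1}{\left(-12460 + q{\left(199,-158 \right)}\right) \left(29204 - 5573\right)} = \frac{1}{\left(-12460 - 31442\right) \left(29204 - 5573\right)} = \frac{1}{\left(-12460 - 31442\right) 23631} = \frac{1}{\left(-43902\right) 23631} = \frac{1}{-1037448162} = - \frac{1}{1037448162}$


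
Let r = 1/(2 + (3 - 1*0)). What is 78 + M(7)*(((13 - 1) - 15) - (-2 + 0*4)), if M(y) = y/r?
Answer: 43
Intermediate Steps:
r = ⅕ (r = 1/(2 + (3 + 0)) = 1/(2 + 3) = 1/5 = ⅕ ≈ 0.20000)
M(y) = 5*y (M(y) = y/(⅕) = y*5 = 5*y)
78 + M(7)*(((13 - 1) - 15) - (-2 + 0*4)) = 78 + (5*7)*(((13 - 1) - 15) - (-2 + 0*4)) = 78 + 35*((12 - 15) - (-2 + 0)) = 78 + 35*(-3 - 1*(-2)) = 78 + 35*(-3 + 2) = 78 + 35*(-1) = 78 - 35 = 43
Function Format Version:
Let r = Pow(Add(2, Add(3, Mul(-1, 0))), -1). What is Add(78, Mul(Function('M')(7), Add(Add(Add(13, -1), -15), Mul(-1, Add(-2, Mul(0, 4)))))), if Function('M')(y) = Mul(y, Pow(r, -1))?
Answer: 43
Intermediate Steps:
r = Rational(1, 5) (r = Pow(Add(2, Add(3, 0)), -1) = Pow(Add(2, 3), -1) = Pow(5, -1) = Rational(1, 5) ≈ 0.20000)
Function('M')(y) = Mul(5, y) (Function('M')(y) = Mul(y, Pow(Rational(1, 5), -1)) = Mul(y, 5) = Mul(5, y))
Add(78, Mul(Function('M')(7), Add(Add(Add(13, -1), -15), Mul(-1, Add(-2, Mul(0, 4)))))) = Add(78, Mul(Mul(5, 7), Add(Add(Add(13, -1), -15), Mul(-1, Add(-2, Mul(0, 4)))))) = Add(78, Mul(35, Add(Add(12, -15), Mul(-1, Add(-2, 0))))) = Add(78, Mul(35, Add(-3, Mul(-1, -2)))) = Add(78, Mul(35, Add(-3, 2))) = Add(78, Mul(35, -1)) = Add(78, -35) = 43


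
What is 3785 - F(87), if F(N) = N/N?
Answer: 3784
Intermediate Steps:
F(N) = 1
3785 - F(87) = 3785 - 1*1 = 3785 - 1 = 3784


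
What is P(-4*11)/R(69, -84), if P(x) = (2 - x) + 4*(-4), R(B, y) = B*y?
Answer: -5/966 ≈ -0.0051760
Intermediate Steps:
P(x) = -14 - x (P(x) = (2 - x) - 16 = -14 - x)
P(-4*11)/R(69, -84) = (-14 - (-4)*11)/((69*(-84))) = (-14 - 1*(-44))/(-5796) = (-14 + 44)*(-1/5796) = 30*(-1/5796) = -5/966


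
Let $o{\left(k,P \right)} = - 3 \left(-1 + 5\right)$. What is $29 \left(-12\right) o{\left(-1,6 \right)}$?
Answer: $4176$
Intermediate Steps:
$o{\left(k,P \right)} = -12$ ($o{\left(k,P \right)} = \left(-3\right) 4 = -12$)
$29 \left(-12\right) o{\left(-1,6 \right)} = 29 \left(-12\right) \left(-12\right) = \left(-348\right) \left(-12\right) = 4176$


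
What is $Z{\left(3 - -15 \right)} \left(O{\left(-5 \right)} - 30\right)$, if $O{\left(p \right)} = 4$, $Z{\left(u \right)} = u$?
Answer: $-468$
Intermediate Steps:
$Z{\left(3 - -15 \right)} \left(O{\left(-5 \right)} - 30\right) = \left(3 - -15\right) \left(4 - 30\right) = \left(3 + 15\right) \left(-26\right) = 18 \left(-26\right) = -468$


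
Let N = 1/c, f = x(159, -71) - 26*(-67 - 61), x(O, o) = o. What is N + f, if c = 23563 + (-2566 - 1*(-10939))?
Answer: 104015553/31936 ≈ 3257.0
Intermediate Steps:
c = 31936 (c = 23563 + (-2566 + 10939) = 23563 + 8373 = 31936)
f = 3257 (f = -71 - 26*(-67 - 61) = -71 - 26*(-128) = -71 - 1*(-3328) = -71 + 3328 = 3257)
N = 1/31936 ≈ 3.1313e-5
N + f = 1/31936 + 3257 = 104015553/31936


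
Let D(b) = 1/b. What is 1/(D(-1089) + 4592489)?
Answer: 1089/5001220520 ≈ 2.1775e-7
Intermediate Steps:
1/(D(-1089) + 4592489) = 1/(1/(-1089) + 4592489) = 1/(-1/1089 + 4592489) = 1/(5001220520/1089) = 1089/5001220520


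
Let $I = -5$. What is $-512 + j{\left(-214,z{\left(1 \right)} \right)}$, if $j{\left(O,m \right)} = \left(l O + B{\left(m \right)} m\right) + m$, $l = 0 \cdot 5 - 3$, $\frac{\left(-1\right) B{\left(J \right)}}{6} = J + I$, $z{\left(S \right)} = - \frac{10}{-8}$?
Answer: $\frac{1275}{8} \approx 159.38$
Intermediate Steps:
$z{\left(S \right)} = \frac{5}{4}$ ($z{\left(S \right)} = \left(-10\right) \left(- \frac{1}{8}\right) = \frac{5}{4}$)
$B{\left(J \right)} = 30 - 6 J$ ($B{\left(J \right)} = - 6 \left(J - 5\right) = - 6 \left(-5 + J\right) = 30 - 6 J$)
$l = -3$ ($l = 0 - 3 = -3$)
$j{\left(O,m \right)} = m - 3 O + m \left(30 - 6 m\right)$ ($j{\left(O,m \right)} = \left(- 3 O + \left(30 - 6 m\right) m\right) + m = \left(- 3 O + m \left(30 - 6 m\right)\right) + m = m - 3 O + m \left(30 - 6 m\right)$)
$-512 + j{\left(-214,z{\left(1 \right)} \right)} = -512 - \left(- \frac{2573}{4} + \frac{15 \left(-5 + \frac{5}{4}\right)}{2}\right) = -512 + \left(\frac{5}{4} + 642 - \frac{15}{2} \left(- \frac{15}{4}\right)\right) = -512 + \left(\frac{5}{4} + 642 + \frac{225}{8}\right) = -512 + \frac{5371}{8} = \frac{1275}{8}$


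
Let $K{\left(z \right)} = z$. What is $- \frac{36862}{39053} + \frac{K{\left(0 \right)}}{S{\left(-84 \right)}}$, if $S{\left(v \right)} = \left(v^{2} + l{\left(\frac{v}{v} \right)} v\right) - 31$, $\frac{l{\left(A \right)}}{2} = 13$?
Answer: $- \frac{5266}{5579} \approx -0.9439$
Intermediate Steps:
$l{\left(A \right)} = 26$ ($l{\left(A \right)} = 2 \cdot 13 = 26$)
$S{\left(v \right)} = -31 + v^{2} + 26 v$ ($S{\left(v \right)} = \left(v^{2} + 26 v\right) - 31 = -31 + v^{2} + 26 v$)
$- \frac{36862}{39053} + \frac{K{\left(0 \right)}}{S{\left(-84 \right)}} = - \frac{36862}{39053} + \frac{0}{-31 + \left(-84\right)^{2} + 26 \left(-84\right)} = \left(-36862\right) \frac{1}{39053} + \frac{0}{-31 + 7056 - 2184} = - \frac{5266}{5579} + \frac{0}{4841} = - \frac{5266}{5579} + 0 \cdot \frac{1}{4841} = - \frac{5266}{5579} + 0 = - \frac{5266}{5579}$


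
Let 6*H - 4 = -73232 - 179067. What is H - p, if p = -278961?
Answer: 1421471/6 ≈ 2.3691e+5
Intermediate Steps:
H = -252295/6 (H = ⅔ + (-73232 - 179067)/6 = ⅔ + (⅙)*(-252299) = ⅔ - 252299/6 = -252295/6 ≈ -42049.)
H - p = -252295/6 - 1*(-278961) = -252295/6 + 278961 = 1421471/6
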